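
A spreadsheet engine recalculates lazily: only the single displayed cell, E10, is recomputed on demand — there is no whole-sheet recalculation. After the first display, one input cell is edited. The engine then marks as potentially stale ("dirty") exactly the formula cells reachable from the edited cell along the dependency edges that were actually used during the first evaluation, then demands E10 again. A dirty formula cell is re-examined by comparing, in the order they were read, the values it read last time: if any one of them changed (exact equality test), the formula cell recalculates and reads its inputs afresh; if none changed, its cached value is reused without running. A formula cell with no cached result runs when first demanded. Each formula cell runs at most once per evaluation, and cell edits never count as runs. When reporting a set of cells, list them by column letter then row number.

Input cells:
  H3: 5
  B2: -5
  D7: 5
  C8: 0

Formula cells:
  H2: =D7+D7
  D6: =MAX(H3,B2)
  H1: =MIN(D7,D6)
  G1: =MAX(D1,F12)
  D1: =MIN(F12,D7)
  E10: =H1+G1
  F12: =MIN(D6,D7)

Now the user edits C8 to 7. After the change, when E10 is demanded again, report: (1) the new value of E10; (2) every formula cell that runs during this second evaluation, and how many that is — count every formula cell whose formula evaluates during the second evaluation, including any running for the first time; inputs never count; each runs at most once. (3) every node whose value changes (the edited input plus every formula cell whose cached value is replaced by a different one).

First evaluation (everything demanded from the output):
  D6 = MAX(5, -5) = 5
  F12 = MIN(5, 5) = 5
  D1 = MIN(5, 5) = 5
  G1 = MAX(5, 5) = 5
  H1 = MIN(5, 5) = 5
  E10 = 5 + 5 = 10

Propagation after the edit:
  C8 feeds no computation that the output demands — nothing is marked dirty and nothing runs.

Key observation: C8 is never demanded by the output, so the edit triggers no recomputation at all.

New value of E10: 10.
Formula cells that run: none — 0 in total.
Values that change: C8.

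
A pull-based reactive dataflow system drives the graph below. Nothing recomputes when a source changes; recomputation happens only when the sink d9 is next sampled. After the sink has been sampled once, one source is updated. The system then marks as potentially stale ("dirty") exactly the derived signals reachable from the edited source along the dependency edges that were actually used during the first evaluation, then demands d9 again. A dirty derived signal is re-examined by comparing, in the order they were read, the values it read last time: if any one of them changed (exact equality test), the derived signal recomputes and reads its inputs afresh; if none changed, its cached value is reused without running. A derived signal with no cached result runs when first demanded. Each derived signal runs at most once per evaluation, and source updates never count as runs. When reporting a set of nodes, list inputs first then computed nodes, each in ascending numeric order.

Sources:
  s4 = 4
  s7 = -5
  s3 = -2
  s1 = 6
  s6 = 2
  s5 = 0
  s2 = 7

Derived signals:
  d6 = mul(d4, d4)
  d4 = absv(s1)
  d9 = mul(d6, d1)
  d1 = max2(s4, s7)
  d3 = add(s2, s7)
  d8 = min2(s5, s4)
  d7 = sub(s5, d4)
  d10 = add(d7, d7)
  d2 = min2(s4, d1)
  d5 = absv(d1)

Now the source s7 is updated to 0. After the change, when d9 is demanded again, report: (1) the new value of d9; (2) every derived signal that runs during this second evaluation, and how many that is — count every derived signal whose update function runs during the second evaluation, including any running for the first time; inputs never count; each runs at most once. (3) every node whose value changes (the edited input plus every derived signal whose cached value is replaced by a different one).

First evaluation (everything demanded from the output):
  d1 = max2(4, -5) = 4
  d4 = absv(6) = 6
  d6 = mul(6, 6) = 36
  d9 = mul(36, 4) = 144

Propagation after the edit:
  d1: runs — s7 -5->0; result 4 (same value as before).
  d9: checked — values it read are unchanged (d6 unchanged, d1 unchanged); reused cached 144 without running.

Key observation: the change is absorbed at d1 — it re-runs but produces the same value, and the output's value is unchanged.

New value of d9: 144.
Derived signals that run: d1 — 1 in total.
Values that change: s7.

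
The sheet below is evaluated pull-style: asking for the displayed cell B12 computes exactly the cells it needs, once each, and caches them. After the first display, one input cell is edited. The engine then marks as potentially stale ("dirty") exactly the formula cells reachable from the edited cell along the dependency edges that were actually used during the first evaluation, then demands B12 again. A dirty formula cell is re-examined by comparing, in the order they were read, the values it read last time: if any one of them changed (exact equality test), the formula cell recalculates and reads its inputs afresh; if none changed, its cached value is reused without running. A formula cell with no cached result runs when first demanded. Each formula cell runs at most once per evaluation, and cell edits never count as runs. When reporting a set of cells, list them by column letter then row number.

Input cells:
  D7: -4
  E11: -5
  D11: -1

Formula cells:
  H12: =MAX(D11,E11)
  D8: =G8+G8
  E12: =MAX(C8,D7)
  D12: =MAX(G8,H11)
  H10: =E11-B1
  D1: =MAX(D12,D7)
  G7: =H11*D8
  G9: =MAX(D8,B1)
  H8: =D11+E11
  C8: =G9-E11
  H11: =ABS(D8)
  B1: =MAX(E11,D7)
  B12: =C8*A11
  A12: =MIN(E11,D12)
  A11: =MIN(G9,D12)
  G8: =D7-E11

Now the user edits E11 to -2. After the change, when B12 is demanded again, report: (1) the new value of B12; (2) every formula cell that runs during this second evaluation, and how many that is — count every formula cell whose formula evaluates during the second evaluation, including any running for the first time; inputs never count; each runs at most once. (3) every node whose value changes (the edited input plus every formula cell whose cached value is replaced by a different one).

Demanding B12 again yields 0.
9 formula cells run: A11, B1, B12, C8, D8, D12, G8, G9, H11.
The nodes whose values change: A11, B1, B12, C8, D8, D12, E11, G8, G9, H11.

First demand of the output computes:
  B1 = MAX(-5, -4) = -4
  G8 = -4 - -5 = 1
  D8 = 1 + 1 = 2
  G9 = MAX(2, -4) = 2
  C8 = 2 - -5 = 7
  H11 = ABS(2) = 2
  D12 = MAX(1, 2) = 2
  A11 = MIN(2, 2) = 2
  B12 = 7 * 2 = 14

After the edit, cleaning proceeds:
  B1: a read changed (E11 -5->-2) — executes, giving -2.
  G8: a read changed (E11 -5->-2) — executes, giving -2.
  D8: a read changed (G8 1->-2; G8 1->-2) — executes, giving -4.
  G9: a read changed (D8 2->-4; B1 -4->-2) — executes, giving -2.
  C8: a read changed (G9 2->-2; E11 -5->-2) — executes, giving 0.
  H11: a read changed (D8 2->-4) — executes, giving 4.
  D12: a read changed (G8 1->-2; H11 2->4) — executes, giving 4.
  A11: a read changed (G9 2->-2; D12 2->4) — executes, giving -2.
  B12: a read changed (C8 7->0; A11 2->-2) — executes, giving 0.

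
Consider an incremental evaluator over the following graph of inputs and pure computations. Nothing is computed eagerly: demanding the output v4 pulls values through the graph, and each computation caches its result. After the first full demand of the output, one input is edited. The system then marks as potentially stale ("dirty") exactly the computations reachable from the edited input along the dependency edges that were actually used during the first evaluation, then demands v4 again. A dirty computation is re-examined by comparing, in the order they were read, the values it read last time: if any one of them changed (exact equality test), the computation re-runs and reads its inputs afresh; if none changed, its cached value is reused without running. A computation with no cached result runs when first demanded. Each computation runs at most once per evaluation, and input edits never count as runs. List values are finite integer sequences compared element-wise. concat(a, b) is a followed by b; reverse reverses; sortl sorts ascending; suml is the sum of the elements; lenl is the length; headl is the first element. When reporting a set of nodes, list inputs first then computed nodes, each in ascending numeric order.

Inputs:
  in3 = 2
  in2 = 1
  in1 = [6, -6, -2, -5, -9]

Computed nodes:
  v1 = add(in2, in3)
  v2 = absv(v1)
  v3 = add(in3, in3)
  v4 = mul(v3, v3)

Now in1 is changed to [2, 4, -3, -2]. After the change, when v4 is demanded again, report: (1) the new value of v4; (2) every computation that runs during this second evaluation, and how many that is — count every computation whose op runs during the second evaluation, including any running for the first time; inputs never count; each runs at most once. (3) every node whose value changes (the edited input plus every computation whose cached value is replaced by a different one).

Initial pass — values computed on the first demand:
  v3 = add(2, 2) = 4
  v4 = mul(4, 4) = 16

Second demand — change propagation:
  no demanded computation ever read in1, so the edit dirties nothing and nothing runs.

The important point: nothing the output needs ever reads in1, so the edit is invisible to it.

v4 now evaluates to 16.
Run set: none (0 run).
Changed values: in1.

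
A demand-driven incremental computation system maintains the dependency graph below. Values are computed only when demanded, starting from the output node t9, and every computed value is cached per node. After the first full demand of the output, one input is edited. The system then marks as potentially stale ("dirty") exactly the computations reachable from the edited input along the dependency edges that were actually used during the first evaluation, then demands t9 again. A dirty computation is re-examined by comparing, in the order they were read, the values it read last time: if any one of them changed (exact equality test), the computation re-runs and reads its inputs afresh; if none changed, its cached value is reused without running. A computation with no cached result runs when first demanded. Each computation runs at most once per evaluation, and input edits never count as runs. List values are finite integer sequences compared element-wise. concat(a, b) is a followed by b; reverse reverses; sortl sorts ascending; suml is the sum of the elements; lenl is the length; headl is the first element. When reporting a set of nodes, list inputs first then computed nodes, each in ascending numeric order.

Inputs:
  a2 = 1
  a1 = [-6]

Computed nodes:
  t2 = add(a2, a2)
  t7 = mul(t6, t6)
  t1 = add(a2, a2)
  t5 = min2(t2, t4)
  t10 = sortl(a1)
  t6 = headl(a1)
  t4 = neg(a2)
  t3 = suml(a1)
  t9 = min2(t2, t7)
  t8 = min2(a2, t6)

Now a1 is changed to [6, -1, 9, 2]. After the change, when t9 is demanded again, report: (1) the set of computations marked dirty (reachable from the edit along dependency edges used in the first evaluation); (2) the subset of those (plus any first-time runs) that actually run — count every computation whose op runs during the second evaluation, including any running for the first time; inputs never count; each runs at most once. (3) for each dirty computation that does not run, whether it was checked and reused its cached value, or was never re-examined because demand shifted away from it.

Marked dirty: t6, t7, t9.
Computations that run: t6, t7 — 2 in total.
Checked but reused from cache: t9.
Key observation: the change is absorbed at t7 — it re-runs but produces the same value, and the output's value is unchanged.

First evaluation (everything demanded from the output):
  t2 = add(1, 1) = 2
  t6 = headl([-6]) = -6
  t7 = mul(-6, -6) = 36
  t9 = min2(2, 36) = 2

Propagation after the edit:
  t6: runs — a1 [-6]->[6, -1, 9, 2]; result 6.
  t7: runs — t6 -6->6; t6 -6->6; result 36 (same value as before).
  t9: checked — values it read are unchanged (t2 unchanged, t7 unchanged); reused cached 2 without running.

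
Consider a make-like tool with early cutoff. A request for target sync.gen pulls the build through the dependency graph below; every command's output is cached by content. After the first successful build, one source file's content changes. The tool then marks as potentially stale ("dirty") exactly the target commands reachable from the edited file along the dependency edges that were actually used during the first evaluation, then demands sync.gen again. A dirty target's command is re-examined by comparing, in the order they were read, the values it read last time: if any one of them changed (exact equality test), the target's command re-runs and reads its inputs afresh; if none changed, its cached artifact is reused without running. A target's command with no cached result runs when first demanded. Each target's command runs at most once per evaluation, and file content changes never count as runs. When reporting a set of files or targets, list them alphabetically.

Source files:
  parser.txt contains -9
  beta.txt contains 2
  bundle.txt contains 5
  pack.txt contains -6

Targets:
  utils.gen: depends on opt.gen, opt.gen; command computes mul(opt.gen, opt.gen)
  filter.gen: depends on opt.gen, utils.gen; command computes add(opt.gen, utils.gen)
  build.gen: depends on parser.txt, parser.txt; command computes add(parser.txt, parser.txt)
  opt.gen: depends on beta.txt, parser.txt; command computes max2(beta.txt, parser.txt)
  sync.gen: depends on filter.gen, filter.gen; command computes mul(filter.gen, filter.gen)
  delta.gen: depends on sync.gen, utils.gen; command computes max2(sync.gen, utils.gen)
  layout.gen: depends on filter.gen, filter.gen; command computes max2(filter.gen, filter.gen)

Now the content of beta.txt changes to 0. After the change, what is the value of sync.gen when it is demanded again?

Demanding sync.gen again yields 0.

First demand of the output computes:
  opt.gen = max2(2, -9) = 2
  utils.gen = mul(2, 2) = 4
  filter.gen = add(2, 4) = 6
  sync.gen = mul(6, 6) = 36

After the edit, cleaning proceeds:
  opt.gen: a read changed (beta.txt 2->0) — executes, giving 0.
  utils.gen: a read changed (opt.gen 2->0; opt.gen 2->0) — executes, giving 0.
  filter.gen: a read changed (opt.gen 2->0; utils.gen 4->0) — executes, giving 0.
  sync.gen: a read changed (filter.gen 6->0; filter.gen 6->0) — executes, giving 0.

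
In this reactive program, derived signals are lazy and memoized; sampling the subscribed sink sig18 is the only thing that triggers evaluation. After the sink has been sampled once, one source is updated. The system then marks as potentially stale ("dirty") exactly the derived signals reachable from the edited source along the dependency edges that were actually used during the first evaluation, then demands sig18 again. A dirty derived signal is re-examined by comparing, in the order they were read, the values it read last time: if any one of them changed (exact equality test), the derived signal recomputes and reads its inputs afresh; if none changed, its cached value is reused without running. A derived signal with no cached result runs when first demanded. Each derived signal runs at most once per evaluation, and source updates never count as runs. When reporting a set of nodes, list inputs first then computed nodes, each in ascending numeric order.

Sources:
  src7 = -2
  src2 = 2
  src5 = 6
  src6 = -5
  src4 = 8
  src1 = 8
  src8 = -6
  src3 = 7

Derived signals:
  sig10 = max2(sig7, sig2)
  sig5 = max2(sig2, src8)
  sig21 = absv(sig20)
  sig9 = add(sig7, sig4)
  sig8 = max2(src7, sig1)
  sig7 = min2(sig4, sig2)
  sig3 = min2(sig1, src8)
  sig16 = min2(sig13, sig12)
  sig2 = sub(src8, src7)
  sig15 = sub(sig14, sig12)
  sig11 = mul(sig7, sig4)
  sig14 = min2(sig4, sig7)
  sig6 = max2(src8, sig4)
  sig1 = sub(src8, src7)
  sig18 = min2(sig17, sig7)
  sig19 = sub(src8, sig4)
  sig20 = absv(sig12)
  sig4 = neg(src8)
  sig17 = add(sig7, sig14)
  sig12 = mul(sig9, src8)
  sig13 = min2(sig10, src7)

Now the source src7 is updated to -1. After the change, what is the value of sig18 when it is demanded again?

First demand of the output computes:
  sig2 = sub(-6, -2) = -4
  sig4 = neg(-6) = 6
  sig7 = min2(6, -4) = -4
  sig14 = min2(6, -4) = -4
  sig17 = add(-4, -4) = -8
  sig18 = min2(-8, -4) = -8

After the edit, cleaning proceeds:
  sig2: a read changed (src7 -2->-1) — executes, giving -5.
  sig7: a read changed (sig2 -4->-5) — executes, giving -5.
  sig14: a read changed (sig7 -4->-5) — executes, giving -5.
  sig17: a read changed (sig7 -4->-5; sig14 -4->-5) — executes, giving -10.
  sig18: a read changed (sig17 -8->-10; sig7 -4->-5) — executes, giving -10.

Demanding sig18 again yields -10.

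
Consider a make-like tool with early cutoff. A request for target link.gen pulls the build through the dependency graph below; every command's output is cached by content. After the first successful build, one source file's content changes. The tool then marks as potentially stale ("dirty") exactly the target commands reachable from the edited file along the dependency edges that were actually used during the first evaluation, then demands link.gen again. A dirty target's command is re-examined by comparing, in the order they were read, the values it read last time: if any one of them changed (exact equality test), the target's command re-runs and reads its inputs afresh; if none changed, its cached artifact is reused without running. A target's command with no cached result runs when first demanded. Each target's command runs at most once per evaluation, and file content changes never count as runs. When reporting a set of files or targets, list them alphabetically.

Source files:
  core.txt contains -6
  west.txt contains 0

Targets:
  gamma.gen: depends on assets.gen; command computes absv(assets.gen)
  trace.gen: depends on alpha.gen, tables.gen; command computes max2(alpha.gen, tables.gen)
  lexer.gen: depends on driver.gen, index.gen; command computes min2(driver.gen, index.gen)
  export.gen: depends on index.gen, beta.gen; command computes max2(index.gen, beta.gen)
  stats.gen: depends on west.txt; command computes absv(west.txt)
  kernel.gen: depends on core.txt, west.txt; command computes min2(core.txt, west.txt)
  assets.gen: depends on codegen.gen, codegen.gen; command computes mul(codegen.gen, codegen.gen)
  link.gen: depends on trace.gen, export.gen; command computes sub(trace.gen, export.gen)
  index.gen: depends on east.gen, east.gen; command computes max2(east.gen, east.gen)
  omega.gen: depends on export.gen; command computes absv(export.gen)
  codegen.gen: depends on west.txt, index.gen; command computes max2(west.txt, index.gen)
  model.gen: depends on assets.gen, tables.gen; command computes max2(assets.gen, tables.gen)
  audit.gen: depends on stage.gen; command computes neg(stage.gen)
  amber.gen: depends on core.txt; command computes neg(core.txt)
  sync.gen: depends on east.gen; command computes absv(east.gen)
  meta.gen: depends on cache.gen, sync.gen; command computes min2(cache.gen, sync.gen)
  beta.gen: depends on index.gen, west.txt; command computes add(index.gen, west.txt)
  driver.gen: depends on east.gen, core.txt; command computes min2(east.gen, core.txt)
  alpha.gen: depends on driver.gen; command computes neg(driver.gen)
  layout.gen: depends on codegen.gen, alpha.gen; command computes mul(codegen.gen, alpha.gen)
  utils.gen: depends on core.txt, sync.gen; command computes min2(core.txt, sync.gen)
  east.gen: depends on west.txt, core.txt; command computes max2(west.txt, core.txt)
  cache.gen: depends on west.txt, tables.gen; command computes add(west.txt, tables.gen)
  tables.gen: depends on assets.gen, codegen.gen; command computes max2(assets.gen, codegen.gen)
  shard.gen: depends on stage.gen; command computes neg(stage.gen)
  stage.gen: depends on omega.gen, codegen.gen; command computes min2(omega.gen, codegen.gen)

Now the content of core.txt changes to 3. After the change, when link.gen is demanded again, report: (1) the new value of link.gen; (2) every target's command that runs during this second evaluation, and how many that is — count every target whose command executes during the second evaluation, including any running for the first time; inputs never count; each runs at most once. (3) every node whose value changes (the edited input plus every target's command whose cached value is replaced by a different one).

First demand of the output computes:
  east.gen = max2(0, -6) = 0
  driver.gen = min2(0, -6) = -6
  alpha.gen = neg(-6) = 6
  index.gen = max2(0, 0) = 0
  beta.gen = add(0, 0) = 0
  codegen.gen = max2(0, 0) = 0
  assets.gen = mul(0, 0) = 0
  export.gen = max2(0, 0) = 0
  tables.gen = max2(0, 0) = 0
  trace.gen = max2(6, 0) = 6
  link.gen = sub(6, 0) = 6

After the edit, cleaning proceeds:
  east.gen: a read changed (core.txt -6->3) — executes, giving 3.
  driver.gen: a read changed (east.gen 0->3; core.txt -6->3) — executes, giving 3.
  alpha.gen: a read changed (driver.gen -6->3) — executes, giving -3.
  index.gen: a read changed (east.gen 0->3; east.gen 0->3) — executes, giving 3.
  beta.gen: a read changed (index.gen 0->3) — executes, giving 3.
  codegen.gen: a read changed (index.gen 0->3) — executes, giving 3.
  assets.gen: a read changed (codegen.gen 0->3; codegen.gen 0->3) — executes, giving 9.
  export.gen: a read changed (index.gen 0->3; beta.gen 0->3) — executes, giving 3.
  tables.gen: a read changed (assets.gen 0->9; codegen.gen 0->3) — executes, giving 9.
  trace.gen: a read changed (alpha.gen 6->-3; tables.gen 0->9) — executes, giving 9.
  link.gen: a read changed (trace.gen 6->9; export.gen 0->3) — executes, giving 6 — identical to its old value.

Demanding link.gen again yields 6.
11 target commands run: alpha.gen, assets.gen, beta.gen, codegen.gen, driver.gen, east.gen, export.gen, index.gen, link.gen, tables.gen, trace.gen.
The nodes whose values change: alpha.gen, assets.gen, beta.gen, codegen.gen, core.txt, driver.gen, east.gen, export.gen, index.gen, tables.gen, trace.gen.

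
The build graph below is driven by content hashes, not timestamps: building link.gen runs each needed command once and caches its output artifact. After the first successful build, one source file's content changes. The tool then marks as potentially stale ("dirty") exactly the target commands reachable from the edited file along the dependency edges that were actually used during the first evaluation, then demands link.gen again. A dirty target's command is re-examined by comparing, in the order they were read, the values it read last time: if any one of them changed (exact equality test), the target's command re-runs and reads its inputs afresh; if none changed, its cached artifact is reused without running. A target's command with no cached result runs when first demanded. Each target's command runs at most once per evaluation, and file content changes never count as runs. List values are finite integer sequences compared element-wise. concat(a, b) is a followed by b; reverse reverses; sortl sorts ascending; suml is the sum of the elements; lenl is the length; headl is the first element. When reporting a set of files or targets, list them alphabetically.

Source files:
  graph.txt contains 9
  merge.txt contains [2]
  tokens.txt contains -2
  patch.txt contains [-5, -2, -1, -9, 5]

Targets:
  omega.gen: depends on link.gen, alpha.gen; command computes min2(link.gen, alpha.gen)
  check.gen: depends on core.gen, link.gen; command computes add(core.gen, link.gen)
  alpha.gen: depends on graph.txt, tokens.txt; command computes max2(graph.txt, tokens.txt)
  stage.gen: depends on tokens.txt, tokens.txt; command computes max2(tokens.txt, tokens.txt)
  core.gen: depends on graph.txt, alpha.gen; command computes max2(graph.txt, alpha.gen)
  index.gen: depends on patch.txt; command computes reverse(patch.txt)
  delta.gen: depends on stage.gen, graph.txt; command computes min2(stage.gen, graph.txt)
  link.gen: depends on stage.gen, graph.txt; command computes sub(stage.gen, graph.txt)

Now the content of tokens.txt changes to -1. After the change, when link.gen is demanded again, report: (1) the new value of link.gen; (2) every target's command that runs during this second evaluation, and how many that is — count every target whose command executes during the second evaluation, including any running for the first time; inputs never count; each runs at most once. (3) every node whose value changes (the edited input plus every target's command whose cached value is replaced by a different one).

link.gen now evaluates to -10.
Run set: link.gen, stage.gen (2 run).
Changed values: link.gen, stage.gen, tokens.txt.

Initial pass — values computed on the first demand:
  stage.gen = max2(-2, -2) = -2
  link.gen = sub(-2, 9) = -11

Second demand — change propagation:
  stage.gen: re-runs because tokens.txt -2->-1; tokens.txt -2->-1; new result -1.
  link.gen: re-runs because stage.gen -2->-1; new result -10.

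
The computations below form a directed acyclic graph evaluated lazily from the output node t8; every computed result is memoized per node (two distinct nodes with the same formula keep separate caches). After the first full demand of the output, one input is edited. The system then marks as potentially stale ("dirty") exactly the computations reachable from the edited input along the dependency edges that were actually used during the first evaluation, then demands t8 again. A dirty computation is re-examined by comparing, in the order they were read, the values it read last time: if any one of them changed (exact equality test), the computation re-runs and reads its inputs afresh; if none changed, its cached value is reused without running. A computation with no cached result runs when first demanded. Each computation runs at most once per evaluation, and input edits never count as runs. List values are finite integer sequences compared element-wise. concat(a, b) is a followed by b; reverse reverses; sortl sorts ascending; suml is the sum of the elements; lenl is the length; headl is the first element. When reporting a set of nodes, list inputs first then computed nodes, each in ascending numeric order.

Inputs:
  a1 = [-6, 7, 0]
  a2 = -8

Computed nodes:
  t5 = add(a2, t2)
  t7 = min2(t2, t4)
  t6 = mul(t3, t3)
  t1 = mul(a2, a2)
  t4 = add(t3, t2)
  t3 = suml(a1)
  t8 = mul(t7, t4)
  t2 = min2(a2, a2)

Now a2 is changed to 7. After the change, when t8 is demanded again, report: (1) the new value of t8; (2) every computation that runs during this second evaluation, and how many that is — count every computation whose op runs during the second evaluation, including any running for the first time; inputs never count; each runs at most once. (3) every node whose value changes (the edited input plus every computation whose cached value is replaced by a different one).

Demanding t8 again yields 56.
4 computations run: t2, t4, t7, t8.
The nodes whose values change: a2, t2, t4, t7.

First demand of the output computes:
  t2 = min2(-8, -8) = -8
  t3 = suml([-6, 7, 0]) = 1
  t4 = add(1, -8) = -7
  t7 = min2(-8, -7) = -8
  t8 = mul(-8, -7) = 56

After the edit, cleaning proceeds:
  t2: a read changed (a2 -8->7; a2 -8->7) — executes, giving 7.
  t4: a read changed (t2 -8->7) — executes, giving 8.
  t7: a read changed (t2 -8->7; t4 -7->8) — executes, giving 7.
  t8: a read changed (t7 -8->7; t4 -7->8) — executes, giving 56 — identical to its old value.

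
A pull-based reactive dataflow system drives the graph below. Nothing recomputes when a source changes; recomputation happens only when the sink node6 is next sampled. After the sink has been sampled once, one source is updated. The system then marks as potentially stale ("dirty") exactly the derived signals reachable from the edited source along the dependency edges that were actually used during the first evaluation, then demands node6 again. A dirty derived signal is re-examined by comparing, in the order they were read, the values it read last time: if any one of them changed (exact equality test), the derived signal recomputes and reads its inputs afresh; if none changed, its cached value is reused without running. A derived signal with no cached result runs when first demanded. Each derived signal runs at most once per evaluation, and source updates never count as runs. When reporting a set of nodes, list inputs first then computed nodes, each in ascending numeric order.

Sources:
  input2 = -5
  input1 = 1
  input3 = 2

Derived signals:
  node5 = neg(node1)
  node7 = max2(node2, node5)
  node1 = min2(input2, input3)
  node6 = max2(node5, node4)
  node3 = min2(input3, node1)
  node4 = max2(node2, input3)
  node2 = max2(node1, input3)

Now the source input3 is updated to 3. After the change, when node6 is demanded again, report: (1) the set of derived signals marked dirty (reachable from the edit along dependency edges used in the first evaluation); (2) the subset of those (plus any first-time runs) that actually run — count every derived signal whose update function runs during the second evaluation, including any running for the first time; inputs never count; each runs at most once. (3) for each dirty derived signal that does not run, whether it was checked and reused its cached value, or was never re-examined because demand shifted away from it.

First evaluation (everything demanded from the output):
  node1 = min2(-5, 2) = -5
  node2 = max2(-5, 2) = 2
  node4 = max2(2, 2) = 2
  node5 = neg(-5) = 5
  node6 = max2(5, 2) = 5

Propagation after the edit:
  node1: runs — input3 2->3; result -5 (same value as before).
  node2: runs — input3 2->3; result 3.
  node4: runs — node2 2->3; input3 2->3; result 3.
  node5: checked — values it read are unchanged (node1 unchanged); reused cached 5 without running.
  node6: runs — node4 2->3; result 5 (same value as before).

Key observation: the cutoff stops propagation at node5 — its inputs' values are unchanged, so it reuses its cache.

Marked dirty: node1, node2, node4, node5, node6.
Derived signals that run: node1, node2, node4, node6 — 4 in total.
Checked but reused from cache: node5.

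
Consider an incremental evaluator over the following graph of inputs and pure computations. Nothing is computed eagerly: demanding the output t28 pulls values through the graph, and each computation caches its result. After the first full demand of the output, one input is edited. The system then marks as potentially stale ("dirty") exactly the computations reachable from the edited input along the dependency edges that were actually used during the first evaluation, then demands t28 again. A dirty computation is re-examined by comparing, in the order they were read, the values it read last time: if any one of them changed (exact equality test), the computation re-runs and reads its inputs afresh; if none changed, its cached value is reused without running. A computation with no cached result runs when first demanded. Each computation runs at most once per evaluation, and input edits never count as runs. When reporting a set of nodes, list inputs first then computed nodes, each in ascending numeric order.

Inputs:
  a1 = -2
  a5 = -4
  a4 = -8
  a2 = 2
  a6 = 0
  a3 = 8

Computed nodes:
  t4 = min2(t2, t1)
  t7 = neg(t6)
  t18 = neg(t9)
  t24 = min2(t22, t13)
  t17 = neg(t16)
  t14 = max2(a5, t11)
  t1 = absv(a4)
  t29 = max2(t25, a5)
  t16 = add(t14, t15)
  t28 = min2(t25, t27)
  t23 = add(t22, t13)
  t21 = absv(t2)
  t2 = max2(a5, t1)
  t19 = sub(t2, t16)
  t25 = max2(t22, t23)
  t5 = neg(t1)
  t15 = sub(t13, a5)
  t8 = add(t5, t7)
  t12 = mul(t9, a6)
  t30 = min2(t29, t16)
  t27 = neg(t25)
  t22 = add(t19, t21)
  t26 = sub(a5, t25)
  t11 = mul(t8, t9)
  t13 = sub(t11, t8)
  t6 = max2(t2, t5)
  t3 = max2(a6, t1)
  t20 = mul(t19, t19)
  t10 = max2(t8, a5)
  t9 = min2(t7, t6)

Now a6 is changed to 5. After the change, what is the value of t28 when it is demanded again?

t28 now evaluates to -116.
The important point: nothing the output needs ever reads a6, so the edit is invisible to it.

Initial pass — values computed on the first demand:
  t1 = absv(-8) = 8
  t2 = max2(-4, 8) = 8
  t5 = neg(8) = -8
  t6 = max2(8, -8) = 8
  t7 = neg(8) = -8
  t8 = add(-8, -8) = -16
  t9 = min2(-8, 8) = -8
  t11 = mul(-16, -8) = 128
  t13 = sub(128, -16) = 144
  t14 = max2(-4, 128) = 128
  t15 = sub(144, -4) = 148
  t16 = add(128, 148) = 276
  t19 = sub(8, 276) = -268
  t21 = absv(8) = 8
  t22 = add(-268, 8) = -260
  t23 = add(-260, 144) = -116
  t25 = max2(-260, -116) = -116
  t27 = neg(-116) = 116
  t28 = min2(-116, 116) = -116

Second demand — change propagation:
  no demanded computation ever read a6, so the edit dirties nothing and nothing runs.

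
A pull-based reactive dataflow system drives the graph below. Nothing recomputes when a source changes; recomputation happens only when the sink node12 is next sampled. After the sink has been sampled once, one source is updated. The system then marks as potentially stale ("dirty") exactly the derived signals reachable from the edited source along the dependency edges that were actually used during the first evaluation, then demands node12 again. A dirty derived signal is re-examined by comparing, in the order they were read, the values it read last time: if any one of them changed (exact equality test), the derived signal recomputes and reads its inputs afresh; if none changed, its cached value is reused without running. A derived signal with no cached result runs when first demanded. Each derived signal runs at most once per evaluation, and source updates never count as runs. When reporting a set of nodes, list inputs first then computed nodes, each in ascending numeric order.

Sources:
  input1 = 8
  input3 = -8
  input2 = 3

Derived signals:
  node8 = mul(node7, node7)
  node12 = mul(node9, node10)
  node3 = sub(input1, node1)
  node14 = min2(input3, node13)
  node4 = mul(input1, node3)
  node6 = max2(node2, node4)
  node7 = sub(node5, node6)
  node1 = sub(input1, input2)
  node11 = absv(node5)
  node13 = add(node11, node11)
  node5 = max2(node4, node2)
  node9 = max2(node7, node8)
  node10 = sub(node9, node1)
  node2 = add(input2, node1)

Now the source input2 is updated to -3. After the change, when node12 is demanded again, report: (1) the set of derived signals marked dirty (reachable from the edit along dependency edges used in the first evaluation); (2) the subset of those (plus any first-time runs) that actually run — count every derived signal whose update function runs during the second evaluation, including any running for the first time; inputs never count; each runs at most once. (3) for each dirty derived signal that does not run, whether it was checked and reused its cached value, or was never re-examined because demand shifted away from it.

First evaluation (everything demanded from the output):
  node1 = sub(8, 3) = 5
  node2 = add(3, 5) = 8
  node3 = sub(8, 5) = 3
  node4 = mul(8, 3) = 24
  node5 = max2(24, 8) = 24
  node6 = max2(8, 24) = 24
  node7 = sub(24, 24) = 0
  node8 = mul(0, 0) = 0
  node9 = max2(0, 0) = 0
  node10 = sub(0, 5) = -5
  node12 = mul(0, -5) = 0

Propagation after the edit:
  node1: runs — input2 3->-3; result 11.
  node2: runs — input2 3->-3; node1 5->11; result 8 (same value as before).
  node3: runs — node1 5->11; result -3.
  node4: runs — node3 3->-3; result -24.
  node5: runs — node4 24->-24; result 8.
  node6: runs — node4 24->-24; result 8.
  node7: runs — node5 24->8; node6 24->8; result 0 (same value as before).
  node8: checked — values it read are unchanged (node7 unchanged, node7 unchanged); reused cached 0 without running.
  node9: checked — values it read are unchanged (node7 unchanged, node8 unchanged); reused cached 0 without running.
  node10: runs — node1 5->11; result -11.
  node12: runs — node10 -5->-11; result 0 (same value as before).

Key observation: the cutoff stops propagation at node8 — its inputs' values are unchanged, so it reuses its cache.

Marked dirty: node1, node2, node3, node4, node5, node6, node7, node8, node9, node10, node12.
Derived signals that run: node1, node2, node3, node4, node5, node6, node7, node10, node12 — 9 in total.
Checked but reused from cache: node8, node9.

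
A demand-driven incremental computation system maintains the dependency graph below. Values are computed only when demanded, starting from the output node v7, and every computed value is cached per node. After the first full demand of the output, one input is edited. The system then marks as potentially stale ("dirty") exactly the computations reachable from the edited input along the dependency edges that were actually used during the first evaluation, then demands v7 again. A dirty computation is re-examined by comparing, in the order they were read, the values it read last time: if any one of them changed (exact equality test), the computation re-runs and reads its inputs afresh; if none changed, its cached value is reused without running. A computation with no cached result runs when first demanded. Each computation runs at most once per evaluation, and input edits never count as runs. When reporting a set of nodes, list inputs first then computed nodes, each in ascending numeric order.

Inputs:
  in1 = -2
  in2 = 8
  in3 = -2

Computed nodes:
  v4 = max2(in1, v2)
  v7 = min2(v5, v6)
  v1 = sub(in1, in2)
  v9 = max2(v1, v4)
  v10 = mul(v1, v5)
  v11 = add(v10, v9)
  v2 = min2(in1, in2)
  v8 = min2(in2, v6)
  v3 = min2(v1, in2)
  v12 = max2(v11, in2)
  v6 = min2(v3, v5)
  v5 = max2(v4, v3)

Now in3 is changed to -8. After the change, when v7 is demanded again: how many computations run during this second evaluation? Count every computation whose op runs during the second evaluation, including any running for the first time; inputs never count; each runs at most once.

Computations that run: none — 0 in total.
Key observation: in3 is never demanded by the output, so the edit triggers no recomputation at all.

First evaluation (everything demanded from the output):
  v1 = sub(-2, 8) = -10
  v2 = min2(-2, 8) = -2
  v3 = min2(-10, 8) = -10
  v4 = max2(-2, -2) = -2
  v5 = max2(-2, -10) = -2
  v6 = min2(-10, -2) = -10
  v7 = min2(-2, -10) = -10

Propagation after the edit:
  in3 feeds no computation that the output demands — nothing is marked dirty and nothing runs.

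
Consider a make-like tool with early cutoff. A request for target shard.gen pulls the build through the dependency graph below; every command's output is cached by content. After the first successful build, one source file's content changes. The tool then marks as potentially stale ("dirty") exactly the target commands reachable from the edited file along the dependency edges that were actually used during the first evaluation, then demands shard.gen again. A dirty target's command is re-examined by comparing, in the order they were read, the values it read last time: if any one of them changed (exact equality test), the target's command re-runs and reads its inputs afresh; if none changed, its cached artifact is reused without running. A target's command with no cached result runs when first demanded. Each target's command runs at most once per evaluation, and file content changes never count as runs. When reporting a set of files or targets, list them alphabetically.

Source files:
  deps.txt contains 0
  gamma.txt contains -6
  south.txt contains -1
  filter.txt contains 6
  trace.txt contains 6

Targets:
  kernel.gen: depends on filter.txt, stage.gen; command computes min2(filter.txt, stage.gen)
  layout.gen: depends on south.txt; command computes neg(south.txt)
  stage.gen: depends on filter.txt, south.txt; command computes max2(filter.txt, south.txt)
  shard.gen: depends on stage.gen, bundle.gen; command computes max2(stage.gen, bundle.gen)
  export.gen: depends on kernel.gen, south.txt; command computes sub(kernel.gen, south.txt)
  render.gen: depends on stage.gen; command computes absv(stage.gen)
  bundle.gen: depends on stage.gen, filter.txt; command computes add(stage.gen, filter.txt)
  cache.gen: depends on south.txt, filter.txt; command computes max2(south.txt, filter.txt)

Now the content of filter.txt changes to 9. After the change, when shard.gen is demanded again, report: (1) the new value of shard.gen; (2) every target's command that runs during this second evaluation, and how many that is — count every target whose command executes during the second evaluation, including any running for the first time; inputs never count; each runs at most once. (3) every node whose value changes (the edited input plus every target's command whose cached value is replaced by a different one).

First demand of the output computes:
  stage.gen = max2(6, -1) = 6
  bundle.gen = add(6, 6) = 12
  shard.gen = max2(6, 12) = 12

After the edit, cleaning proceeds:
  stage.gen: a read changed (filter.txt 6->9) — executes, giving 9.
  bundle.gen: a read changed (stage.gen 6->9; filter.txt 6->9) — executes, giving 18.
  shard.gen: a read changed (stage.gen 6->9; bundle.gen 12->18) — executes, giving 18.

Demanding shard.gen again yields 18.
3 target commands run: bundle.gen, shard.gen, stage.gen.
The nodes whose values change: bundle.gen, filter.txt, shard.gen, stage.gen.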